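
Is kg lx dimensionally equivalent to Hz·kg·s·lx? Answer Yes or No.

Left side:
  lx = m⁻²·cd.
  Combining: kg·lx = kg · (m⁻²·cd) = kg·m⁻²·cd.
Right side:
  Hz = 1/s = s⁻¹ (frequency is cycles per second).
  lx = lm/m² (illuminance = luminous flux per area),
      = m⁻²·cd.
  Combining: Hz·kg·s·lx = s⁻¹ · kg · s · (m⁻²·cd) = kg·m⁻²·cd.
Both reduce to kg·m⁻²·cd.

Yes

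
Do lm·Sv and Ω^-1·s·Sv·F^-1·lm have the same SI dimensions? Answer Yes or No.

Yes

Left side:
  lm = cd·sr = cd (luminous flux; sr is dimensionless).
  Sv = J/kg (equivalent dose = energy per mass),
      = m²·s⁻².
  Combining: lm·Sv = cd · (m²·s⁻²) = m²·s⁻²·cd.
Right side:
  Ω = V/A (resistance = voltage per current),
      = kg·m²·s⁻³·A⁻².
  So Ω⁻¹ = kg⁻¹·m⁻²·s³·A².
  Sv = J/kg (equivalent dose = energy per mass),
      = m²·s⁻².
  F = C/V (capacitance = charge per voltage),
      = A·s/(kg·m²·s⁻³·A⁻¹) (substituting C and V),
      = kg⁻¹·m⁻²·s⁴·A².
  So F⁻¹ = kg·m²·s⁻⁴·A⁻².
  lm = cd·sr = cd (luminous flux; sr is dimensionless).
  Combining: Ω⁻¹·s·Sv·F⁻¹·lm = (kg⁻¹·m⁻²·s³·A²) · s · (m²·s⁻²) · (kg·m²·s⁻⁴·A⁻²) · cd = m²·s⁻²·cd.
Both reduce to m²·s⁻²·cd.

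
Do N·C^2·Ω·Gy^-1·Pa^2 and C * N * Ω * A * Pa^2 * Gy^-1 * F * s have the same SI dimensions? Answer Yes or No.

No

Left side:
  N = kg·m·s⁻².
  C = s·A.
  So C² = s²·A².
  Ω = kg·m²·s⁻³·A⁻².
  Gy = m²·s⁻².
  So Gy⁻¹ = m⁻²·s².
  Pa = kg·m⁻¹·s⁻².
  So Pa² = kg²·m⁻²·s⁻⁴.
  Combining: N·C²·Ω·Gy⁻¹·Pa² = (kg·m·s⁻²) · (s²·A²) · (kg·m²·s⁻³·A⁻²) · (m⁻²·s²) · (kg²·m⁻²·s⁻⁴) = kg⁴·m⁻¹·s⁻⁵.
Right side:
  C = s·A.
  N = kg·m·s⁻².
  Ω = kg·m²·s⁻³·A⁻².
  Pa = kg·m⁻¹·s⁻².
  So Pa² = kg²·m⁻²·s⁻⁴.
  Gy = m²·s⁻².
  So Gy⁻¹ = m⁻²·s².
  F = kg⁻¹·m⁻²·s⁴·A².
  Combining: C·N·Ω·A·Pa²·Gy⁻¹·F·s = (s·A) · (kg·m·s⁻²) · (kg·m²·s⁻³·A⁻²) · A · (kg²·m⁻²·s⁻⁴) · (m⁻²·s²) · (kg⁻¹·m⁻²·s⁴·A²) · s = kg³·m⁻³·s⁻¹·A².
Left is kg⁴·m⁻¹·s⁻⁵; right is kg³·m⁻³·s⁻¹·A² — different.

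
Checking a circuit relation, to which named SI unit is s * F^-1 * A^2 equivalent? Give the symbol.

W

F = C/V (capacitance = charge per voltage),
    = A·s/(kg·m²·s⁻³·A⁻¹) (substituting C and V),
    = kg⁻¹·m⁻²·s⁴·A².
So F⁻¹ = kg·m²·s⁻⁴·A⁻².
Combining: s·F⁻¹·A² = s · (kg·m²·s⁻⁴·A⁻²) · A² = kg·m²·s⁻³.
kg·m²·s⁻³ is the base-SI form of the watt.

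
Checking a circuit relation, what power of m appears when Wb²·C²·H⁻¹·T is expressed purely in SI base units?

Wb = kg·m²·s⁻²·A⁻¹.
So Wb² = kg²·m⁴·s⁻⁴·A⁻².
C = s·A.
So C² = s²·A².
H = kg·m²·s⁻²·A⁻².
So H⁻¹ = kg⁻¹·m⁻²·s²·A².
T = kg·s⁻²·A⁻¹.
Combining: Wb²·C²·H⁻¹·T = (kg²·m⁴·s⁻⁴·A⁻²) · (s²·A²) · (kg⁻¹·m⁻²·s²·A²) · (kg·s⁻²·A⁻¹) = kg²·m²·s⁻²·A.
The exponent of m is 2.

2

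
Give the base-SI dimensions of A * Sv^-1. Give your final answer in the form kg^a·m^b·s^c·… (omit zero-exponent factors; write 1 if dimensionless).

m⁻²·s²·A

Sv = m²·s⁻².
So Sv⁻¹ = m⁻²·s².
Combining: A·Sv⁻¹ = A · (m⁻²·s²) = m⁻²·s²·A.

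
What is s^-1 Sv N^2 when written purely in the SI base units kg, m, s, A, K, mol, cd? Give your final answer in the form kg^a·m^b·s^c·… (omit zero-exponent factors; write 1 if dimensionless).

Sv = m²·s⁻².
N = kg·m·s⁻².
So N² = kg²·m²·s⁻⁴.
Combining: s⁻¹·Sv·N² = s⁻¹ · (m²·s⁻²) · (kg²·m²·s⁻⁴) = kg²·m⁴·s⁻⁷.

kg²·m⁴·s⁻⁷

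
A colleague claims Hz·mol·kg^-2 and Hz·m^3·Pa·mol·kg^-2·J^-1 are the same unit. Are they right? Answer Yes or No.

Left side:
  Hz = 1/s = s⁻¹ (frequency is cycles per second).
  Combining: Hz·mol·kg⁻² = s⁻¹ · mol · kg⁻² = kg⁻²·s⁻¹·mol.
Right side:
  Hz = s⁻¹.
  Pa = kg·m⁻¹·s⁻².
  J = kg·m²·s⁻².
  So J⁻¹ = kg⁻¹·m⁻²·s².
  Combining: Hz·m³·Pa·mol·kg⁻²·J⁻¹ = s⁻¹ · m³ · (kg·m⁻¹·s⁻²) · mol · kg⁻² · (kg⁻¹·m⁻²·s²) = kg⁻²·s⁻¹·mol.
Both reduce to kg⁻²·s⁻¹·mol.

Yes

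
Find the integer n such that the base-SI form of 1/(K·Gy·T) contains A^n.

1

Gy = m²·s⁻².
So Gy⁻¹ = m⁻²·s².
T = kg·s⁻²·A⁻¹.
So T⁻¹ = kg⁻¹·s²·A.
Combining: K⁻¹·Gy⁻¹·T⁻¹ = K⁻¹ · (m⁻²·s²) · (kg⁻¹·s²·A) = kg⁻¹·m⁻²·s⁴·A·K⁻¹.
The exponent of A is 1.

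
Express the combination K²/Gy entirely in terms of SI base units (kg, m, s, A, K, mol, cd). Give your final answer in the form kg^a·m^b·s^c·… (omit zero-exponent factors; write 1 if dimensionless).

Gy = J/kg (absorbed dose = energy per mass),
    = m²·s⁻².
So Gy⁻¹ = m⁻²·s².
Combining: Gy⁻¹·K² = (m⁻²·s²) · K² = m⁻²·s²·K².

m⁻²·s²·K²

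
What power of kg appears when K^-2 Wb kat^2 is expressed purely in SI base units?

1

Wb = V·s (flux: a volt is a weber per second),
    = kg·m²·s⁻²·A⁻¹.
kat = mol/s = s⁻¹·mol (catalytic activity).
So kat² = s⁻²·mol².
Combining: K⁻²·Wb·kat² = K⁻² · (kg·m²·s⁻²·A⁻¹) · (s⁻²·mol²) = kg·m²·s⁻⁴·A⁻¹·K⁻²·mol².
The exponent of kg is 1.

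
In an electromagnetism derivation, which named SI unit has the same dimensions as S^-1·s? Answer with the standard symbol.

H

S = 1/Ω (conductance is reciprocal resistance),
    = kg⁻¹·m⁻²·s³·A².
So S⁻¹ = kg·m²·s⁻³·A⁻².
Combining: S⁻¹·s = (kg·m²·s⁻³·A⁻²) · s = kg·m²·s⁻²·A⁻².
kg·m²·s⁻²·A⁻² is the base-SI form of the henry.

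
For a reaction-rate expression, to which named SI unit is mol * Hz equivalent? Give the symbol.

kat

Hz = 1/s = s⁻¹ (frequency is cycles per second).
Combining: mol·Hz = mol · s⁻¹ = s⁻¹·mol.
s⁻¹·mol is the base-SI form of the katal.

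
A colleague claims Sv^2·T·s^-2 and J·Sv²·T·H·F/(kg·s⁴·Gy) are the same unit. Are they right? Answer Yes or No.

Yes

Left side:
  Sv = J/kg (equivalent dose = energy per mass),
      = m²·s⁻².
  So Sv² = m⁴·s⁻⁴.
  T = Wb/m² (flux density = flux per area),
      = kg·s⁻²·A⁻¹.
  Combining: Sv²·T·s⁻² = (m⁴·s⁻⁴) · (kg·s⁻²·A⁻¹) · s⁻² = kg·m⁴·s⁻⁸·A⁻¹.
Right side:
  J = N·m (work = force × distance),
      = kg·m²·s⁻².
  Sv = J/kg (equivalent dose = energy per mass),
      = m²·s⁻².
  So Sv² = m⁴·s⁻⁴.
  T = Wb/m² (flux density = flux per area),
      = kg·s⁻²·A⁻¹.
  Gy = J/kg (absorbed dose = energy per mass),
      = m²·s⁻².
  So Gy⁻¹ = m⁻²·s².
  H = Wb/A (inductance = flux per current),
      = kg·m²·s⁻²·A⁻².
  F = C/V (capacitance = charge per voltage),
      = A·s/(kg·m²·s⁻³·A⁻¹) (substituting C and V),
      = kg⁻¹·m⁻²·s⁴·A².
  Combining: kg⁻¹·s⁻⁴·J·Sv²·T·Gy⁻¹·H·F = kg⁻¹ · s⁻⁴ · (kg·m²·s⁻²) · (m⁴·s⁻⁴) · (kg·s⁻²·A⁻¹) · (m⁻²·s²) · (kg·m²·s⁻²·A⁻²) · (kg⁻¹·m⁻²·s⁴·A²) = kg·m⁴·s⁻⁸·A⁻¹.
Both reduce to kg·m⁴·s⁻⁸·A⁻¹.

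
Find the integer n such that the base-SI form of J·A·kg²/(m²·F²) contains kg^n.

5

J = kg·m²·s⁻².
F = kg⁻¹·m⁻²·s⁴·A².
So F⁻² = kg²·m⁴·s⁻⁸·A⁻⁴.
Combining: J·m⁻²·A·kg²·F⁻² = (kg·m²·s⁻²) · m⁻² · A · kg² · (kg²·m⁴·s⁻⁸·A⁻⁴) = kg⁵·m⁴·s⁻¹⁰·A⁻³.
The exponent of kg is 5.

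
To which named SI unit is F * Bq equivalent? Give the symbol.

S

F = kg⁻¹·m⁻²·s⁴·A².
Bq = s⁻¹.
Combining: F·Bq = (kg⁻¹·m⁻²·s⁴·A²) · s⁻¹ = kg⁻¹·m⁻²·s³·A².
kg⁻¹·m⁻²·s³·A² is the base-SI form of the siemens.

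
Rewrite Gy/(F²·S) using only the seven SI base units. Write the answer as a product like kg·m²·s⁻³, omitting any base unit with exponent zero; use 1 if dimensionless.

kg³·m⁸·s⁻¹³·A⁻⁶

F = kg⁻¹·m⁻²·s⁴·A².
So F⁻² = kg²·m⁴·s⁻⁸·A⁻⁴.
S = kg⁻¹·m⁻²·s³·A².
So S⁻¹ = kg·m²·s⁻³·A⁻².
Gy = m²·s⁻².
Combining: F⁻²·S⁻¹·Gy = (kg²·m⁴·s⁻⁸·A⁻⁴) · (kg·m²·s⁻³·A⁻²) · (m²·s⁻²) = kg³·m⁸·s⁻¹³·A⁻⁶.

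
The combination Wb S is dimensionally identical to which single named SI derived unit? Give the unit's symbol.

C

Wb = V·s (flux: a volt is a weber per second),
    = kg·m²·s⁻²·A⁻¹.
S = 1/Ω (conductance is reciprocal resistance),
    = kg⁻¹·m⁻²·s³·A².
Combining: Wb·S = (kg·m²·s⁻²·A⁻¹) · (kg⁻¹·m⁻²·s³·A²) = s·A.
s·A is the base-SI form of the coulomb.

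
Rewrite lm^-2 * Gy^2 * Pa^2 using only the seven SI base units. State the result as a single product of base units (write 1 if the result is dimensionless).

kg²·m²·s⁻⁸·cd⁻²

lm = cd.
So lm⁻² = cd⁻².
Gy = m²·s⁻².
So Gy² = m⁴·s⁻⁴.
Pa = kg·m⁻¹·s⁻².
So Pa² = kg²·m⁻²·s⁻⁴.
Combining: lm⁻²·Gy²·Pa² = cd⁻² · (m⁴·s⁻⁴) · (kg²·m⁻²·s⁻⁴) = kg²·m²·s⁻⁸·cd⁻².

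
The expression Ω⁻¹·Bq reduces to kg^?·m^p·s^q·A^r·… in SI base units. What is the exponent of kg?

Ω = kg·m²·s⁻³·A⁻².
So Ω⁻¹ = kg⁻¹·m⁻²·s³·A².
Bq = s⁻¹.
Combining: Ω⁻¹·Bq = (kg⁻¹·m⁻²·s³·A²) · s⁻¹ = kg⁻¹·m⁻²·s²·A².
The exponent of kg is -1.

-1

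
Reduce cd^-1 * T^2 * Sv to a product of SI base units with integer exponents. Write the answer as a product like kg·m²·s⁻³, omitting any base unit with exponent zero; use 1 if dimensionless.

T = kg·s⁻²·A⁻¹.
So T² = kg²·s⁻⁴·A⁻².
Sv = m²·s⁻².
Combining: cd⁻¹·T²·Sv = cd⁻¹ · (kg²·s⁻⁴·A⁻²) · (m²·s⁻²) = kg²·m²·s⁻⁶·A⁻²·cd⁻¹.

kg²·m²·s⁻⁶·A⁻²·cd⁻¹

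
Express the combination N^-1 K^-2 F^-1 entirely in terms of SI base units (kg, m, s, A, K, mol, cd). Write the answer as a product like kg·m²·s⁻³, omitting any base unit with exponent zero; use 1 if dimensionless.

m·s⁻²·A⁻²·K⁻²

N = kg·m·s⁻².
So N⁻¹ = kg⁻¹·m⁻¹·s².
F = kg⁻¹·m⁻²·s⁴·A².
So F⁻¹ = kg·m²·s⁻⁴·A⁻².
Combining: N⁻¹·K⁻²·F⁻¹ = (kg⁻¹·m⁻¹·s²) · K⁻² · (kg·m²·s⁻⁴·A⁻²) = m·s⁻²·A⁻²·K⁻².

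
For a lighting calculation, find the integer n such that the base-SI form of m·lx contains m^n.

-1

lx = lm/m² (illuminance = luminous flux per area),
    = m⁻²·cd.
Combining: m·lx = m · (m⁻²·cd) = m⁻¹·cd.
The exponent of m is -1.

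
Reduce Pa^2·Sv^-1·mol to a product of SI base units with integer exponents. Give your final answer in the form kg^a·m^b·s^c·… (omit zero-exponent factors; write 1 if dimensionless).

Pa = kg·m⁻¹·s⁻².
So Pa² = kg²·m⁻²·s⁻⁴.
Sv = m²·s⁻².
So Sv⁻¹ = m⁻²·s².
Combining: Pa²·Sv⁻¹·mol = (kg²·m⁻²·s⁻⁴) · (m⁻²·s²) · mol = kg²·m⁻⁴·s⁻²·mol.

kg²·m⁻⁴·s⁻²·mol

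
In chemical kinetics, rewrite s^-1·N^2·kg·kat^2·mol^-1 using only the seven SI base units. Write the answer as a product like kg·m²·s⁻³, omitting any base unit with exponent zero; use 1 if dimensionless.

kg³·m²·s⁻⁷·mol

N = kg·m·s⁻².
So N² = kg²·m²·s⁻⁴.
kat = s⁻¹·mol.
So kat² = s⁻²·mol².
Combining: s⁻¹·N²·kg·kat²·mol⁻¹ = s⁻¹ · (kg²·m²·s⁻⁴) · kg · (s⁻²·mol²) · mol⁻¹ = kg³·m²·s⁻⁷·mol.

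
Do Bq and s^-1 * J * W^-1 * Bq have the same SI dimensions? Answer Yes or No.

Left side:
  Bq = s⁻¹.
Right side:
  J = N·m (work = force × distance),
      = kg·m²·s⁻².
  W = J/s (power = energy per time),
      = kg·m²·s⁻³.
  So W⁻¹ = kg⁻¹·m⁻²·s³.
  Bq = 1/s = s⁻¹ (activity is decays per second).
  Combining: s⁻¹·J·W⁻¹·Bq = s⁻¹ · (kg·m²·s⁻²) · (kg⁻¹·m⁻²·s³) · s⁻¹ = s⁻¹.
Both reduce to s⁻¹.

Yes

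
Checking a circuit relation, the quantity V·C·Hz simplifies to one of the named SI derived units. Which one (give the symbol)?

V = W/A (potential = power per current),
    = kg·m²·s⁻³·A⁻¹.
C = A·s = s·A (charge = current × time).
Hz = 1/s = s⁻¹ (frequency is cycles per second).
Combining: V·C·Hz = (kg·m²·s⁻³·A⁻¹) · (s·A) · s⁻¹ = kg·m²·s⁻³.
kg·m²·s⁻³ is the base-SI form of the watt.

W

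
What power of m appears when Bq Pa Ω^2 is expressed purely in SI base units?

Bq = s⁻¹.
Pa = kg·m⁻¹·s⁻².
Ω = kg·m²·s⁻³·A⁻².
So Ω² = kg²·m⁴·s⁻⁶·A⁻⁴.
Combining: Bq·Pa·Ω² = s⁻¹ · (kg·m⁻¹·s⁻²) · (kg²·m⁴·s⁻⁶·A⁻⁴) = kg³·m³·s⁻⁹·A⁻⁴.
The exponent of m is 3.

3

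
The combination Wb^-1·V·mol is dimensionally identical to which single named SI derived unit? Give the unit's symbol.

kat

Wb = kg·m²·s⁻²·A⁻¹.
So Wb⁻¹ = kg⁻¹·m⁻²·s²·A.
V = kg·m²·s⁻³·A⁻¹.
Combining: Wb⁻¹·V·mol = (kg⁻¹·m⁻²·s²·A) · (kg·m²·s⁻³·A⁻¹) · mol = s⁻¹·mol.
s⁻¹·mol is the base-SI form of the katal.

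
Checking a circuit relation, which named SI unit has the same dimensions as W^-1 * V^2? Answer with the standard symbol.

W = kg·m²·s⁻³.
So W⁻¹ = kg⁻¹·m⁻²·s³.
V = kg·m²·s⁻³·A⁻¹.
So V² = kg²·m⁴·s⁻⁶·A⁻².
Combining: W⁻¹·V² = (kg⁻¹·m⁻²·s³) · (kg²·m⁴·s⁻⁶·A⁻²) = kg·m²·s⁻³·A⁻².
kg·m²·s⁻³·A⁻² is the base-SI form of the ohm.

Ω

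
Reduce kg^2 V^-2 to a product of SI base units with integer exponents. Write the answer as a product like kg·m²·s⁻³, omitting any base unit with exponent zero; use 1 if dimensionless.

V = W/A (potential = power per current),
    = kg·m²·s⁻³·A⁻¹.
So V⁻² = kg⁻²·m⁻⁴·s⁶·A².
Combining: kg²·V⁻² = kg² · (kg⁻²·m⁻⁴·s⁶·A²) = m⁻⁴·s⁶·A².

m⁻⁴·s⁶·A²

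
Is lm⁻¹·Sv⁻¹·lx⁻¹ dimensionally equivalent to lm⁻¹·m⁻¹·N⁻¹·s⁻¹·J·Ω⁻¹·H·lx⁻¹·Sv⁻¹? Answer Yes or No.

Left side:
  lm = cd·sr = cd (luminous flux; sr is dimensionless).
  So lm⁻¹ = cd⁻¹.
  Sv = J/kg (equivalent dose = energy per mass),
      = m²·s⁻².
  So Sv⁻¹ = m⁻²·s².
  lx = lm/m² (illuminance = luminous flux per area),
      = m⁻²·cd.
  So lx⁻¹ = m²·cd⁻¹.
  Combining: lm⁻¹·Sv⁻¹·lx⁻¹ = cd⁻¹ · (m⁻²·s²) · (m²·cd⁻¹) = s²·cd⁻².
Right side:
  lm = cd·sr = cd (luminous flux; sr is dimensionless).
  So lm⁻¹ = cd⁻¹.
  N = kg·m/s² = kg·m·s⁻² (force = mass × acceleration).
  So N⁻¹ = kg⁻¹·m⁻¹·s².
  J = N·m (work = force × distance),
      = kg·m²·s⁻².
  Ω = V/A (resistance = voltage per current),
      = kg·m²·s⁻³·A⁻².
  So Ω⁻¹ = kg⁻¹·m⁻²·s³·A².
  H = Wb/A (inductance = flux per current),
      = kg·m²·s⁻²·A⁻².
  lx = lm/m² (illuminance = luminous flux per area),
      = m⁻²·cd.
  So lx⁻¹ = m²·cd⁻¹.
  Sv = J/kg (equivalent dose = energy per mass),
      = m²·s⁻².
  So Sv⁻¹ = m⁻²·s².
  Combining: lm⁻¹·m⁻¹·N⁻¹·s⁻¹·J·Ω⁻¹·H·lx⁻¹·Sv⁻¹ = cd⁻¹ · m⁻¹ · (kg⁻¹·m⁻¹·s²) · s⁻¹ · (kg·m²·s⁻²) · (kg⁻¹·m⁻²·s³·A²) · (kg·m²·s⁻²·A⁻²) · (m²·cd⁻¹) · (m⁻²·s²) = s²·cd⁻².
Both reduce to s²·cd⁻².

Yes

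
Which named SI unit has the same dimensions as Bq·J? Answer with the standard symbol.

Bq = s⁻¹.
J = kg·m²·s⁻².
Combining: Bq·J = s⁻¹ · (kg·m²·s⁻²) = kg·m²·s⁻³.
kg·m²·s⁻³ is the base-SI form of the watt.

W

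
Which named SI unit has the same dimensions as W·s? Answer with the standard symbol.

W = kg·m²·s⁻³.
Combining: W·s = (kg·m²·s⁻³) · s = kg·m²·s⁻².
kg·m²·s⁻² is the base-SI form of the joule.

J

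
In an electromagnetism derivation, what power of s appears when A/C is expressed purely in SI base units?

C = A·s = s·A (charge = current × time).
So C⁻¹ = s⁻¹·A⁻¹.
Combining: A·C⁻¹ = A · (s⁻¹·A⁻¹) = s⁻¹.
The exponent of s is -1.

-1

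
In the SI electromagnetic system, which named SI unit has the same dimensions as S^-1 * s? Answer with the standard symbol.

H

S = kg⁻¹·m⁻²·s³·A².
So S⁻¹ = kg·m²·s⁻³·A⁻².
Combining: S⁻¹·s = (kg·m²·s⁻³·A⁻²) · s = kg·m²·s⁻²·A⁻².
kg·m²·s⁻²·A⁻² is the base-SI form of the henry.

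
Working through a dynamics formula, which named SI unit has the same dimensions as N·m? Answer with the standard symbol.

J

N = kg·m/s² = kg·m·s⁻² (force = mass × acceleration).
Combining: N·m = (kg·m·s⁻²) · m = kg·m²·s⁻².
kg·m²·s⁻² is the base-SI form of the joule.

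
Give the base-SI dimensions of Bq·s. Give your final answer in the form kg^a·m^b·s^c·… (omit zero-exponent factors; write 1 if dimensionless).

1

Bq = s⁻¹.
Combining: Bq·s = s⁻¹ · s = 1.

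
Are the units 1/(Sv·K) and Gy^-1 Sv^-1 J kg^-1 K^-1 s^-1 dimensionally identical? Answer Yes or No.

Left side:
  Sv = J/kg (equivalent dose = energy per mass),
      = m²·s⁻².
  So Sv⁻¹ = m⁻²·s².
  Combining: Sv⁻¹·K⁻¹ = (m⁻²·s²) · K⁻¹ = m⁻²·s²·K⁻¹.
Right side:
  Gy = m²·s⁻².
  So Gy⁻¹ = m⁻²·s².
  Sv = m²·s⁻².
  So Sv⁻¹ = m⁻²·s².
  J = kg·m²·s⁻².
  Combining: Gy⁻¹·Sv⁻¹·J·kg⁻¹·K⁻¹·s⁻¹ = (m⁻²·s²) · (m⁻²·s²) · (kg·m²·s⁻²) · kg⁻¹ · K⁻¹ · s⁻¹ = m⁻²·s·K⁻¹.
Left is m⁻²·s²·K⁻¹; right is m⁻²·s·K⁻¹ — different.

No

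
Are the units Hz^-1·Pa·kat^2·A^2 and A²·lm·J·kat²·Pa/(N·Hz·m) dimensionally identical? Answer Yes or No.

No

Left side:
  Hz = 1/s = s⁻¹ (frequency is cycles per second).
  So Hz⁻¹ = s.
  Pa = N/m² (pressure = force per area),
      = kg·m⁻¹·s⁻².
  kat = mol/s = s⁻¹·mol (catalytic activity).
  So kat² = s⁻²·mol².
  Combining: Hz⁻¹·Pa·kat²·A² = s · (kg·m⁻¹·s⁻²) · (s⁻²·mol²) · A² = kg·m⁻¹·s⁻³·A²·mol².
Right side:
  N = kg·m/s² = kg·m·s⁻² (force = mass × acceleration).
  So N⁻¹ = kg⁻¹·m⁻¹·s².
  lm = cd·sr = cd (luminous flux; sr is dimensionless).
  Hz = 1/s = s⁻¹ (frequency is cycles per second).
  So Hz⁻¹ = s.
  J = N·m (work = force × distance),
      = kg·m²·s⁻².
  kat = mol/s = s⁻¹·mol (catalytic activity).
  So kat² = s⁻²·mol².
  Pa = N/m² (pressure = force per area),
      = kg·m⁻¹·s⁻².
  Combining: A²·N⁻¹·lm·Hz⁻¹·J·m⁻¹·kat²·Pa = A² · (kg⁻¹·m⁻¹·s²) · cd · s · (kg·m²·s⁻²) · m⁻¹ · (s⁻²·mol²) · (kg·m⁻¹·s⁻²) = kg·m⁻¹·s⁻³·A²·mol²·cd.
Left is kg·m⁻¹·s⁻³·A²·mol²; right is kg·m⁻¹·s⁻³·A²·mol²·cd — different.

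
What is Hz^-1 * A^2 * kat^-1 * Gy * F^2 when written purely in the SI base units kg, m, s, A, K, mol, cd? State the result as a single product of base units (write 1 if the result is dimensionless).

Hz = s⁻¹.
So Hz⁻¹ = s.
kat = s⁻¹·mol.
So kat⁻¹ = s·mol⁻¹.
Gy = m²·s⁻².
F = kg⁻¹·m⁻²·s⁴·A².
So F² = kg⁻²·m⁻⁴·s⁸·A⁴.
Combining: Hz⁻¹·A²·kat⁻¹·Gy·F² = s · A² · (s·mol⁻¹) · (m²·s⁻²) · (kg⁻²·m⁻⁴·s⁸·A⁴) = kg⁻²·m⁻²·s⁸·A⁶·mol⁻¹.

kg⁻²·m⁻²·s⁸·A⁶·mol⁻¹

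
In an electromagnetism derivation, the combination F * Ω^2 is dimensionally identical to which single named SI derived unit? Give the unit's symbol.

H

F = C/V (capacitance = charge per voltage),
    = A·s/(kg·m²·s⁻³·A⁻¹) (substituting C and V),
    = kg⁻¹·m⁻²·s⁴·A².
Ω = V/A (resistance = voltage per current),
    = kg·m²·s⁻³·A⁻².
So Ω² = kg²·m⁴·s⁻⁶·A⁻⁴.
Combining: F·Ω² = (kg⁻¹·m⁻²·s⁴·A²) · (kg²·m⁴·s⁻⁶·A⁻⁴) = kg·m²·s⁻²·A⁻².
kg·m²·s⁻²·A⁻² is the base-SI form of the henry.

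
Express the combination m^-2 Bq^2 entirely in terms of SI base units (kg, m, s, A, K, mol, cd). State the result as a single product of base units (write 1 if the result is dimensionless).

Bq = 1/s = s⁻¹ (activity is decays per second).
So Bq² = s⁻².
Combining: m⁻²·Bq² = m⁻² · s⁻² = m⁻²·s⁻².

m⁻²·s⁻²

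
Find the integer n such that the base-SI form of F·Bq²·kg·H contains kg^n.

F = kg⁻¹·m⁻²·s⁴·A².
Bq = s⁻¹.
So Bq² = s⁻².
H = kg·m²·s⁻²·A⁻².
Combining: F·Bq²·kg·H = (kg⁻¹·m⁻²·s⁴·A²) · s⁻² · kg · (kg·m²·s⁻²·A⁻²) = kg.
The exponent of kg is 1.

1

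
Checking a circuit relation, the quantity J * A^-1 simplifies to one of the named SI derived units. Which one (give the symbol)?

J = kg·m²·s⁻².
Combining: J·A⁻¹ = (kg·m²·s⁻²) · A⁻¹ = kg·m²·s⁻²·A⁻¹.
kg·m²·s⁻²·A⁻¹ is the base-SI form of the weber.

Wb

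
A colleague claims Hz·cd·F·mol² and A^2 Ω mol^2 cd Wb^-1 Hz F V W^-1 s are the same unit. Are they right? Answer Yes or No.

Yes

Left side:
  Hz = 1/s = s⁻¹ (frequency is cycles per second).
  F = C/V (capacitance = charge per voltage),
      = A·s/(kg·m²·s⁻³·A⁻¹) (substituting C and V),
      = kg⁻¹·m⁻²·s⁴·A².
  Combining: Hz·cd·F·mol² = s⁻¹ · cd · (kg⁻¹·m⁻²·s⁴·A²) · mol² = kg⁻¹·m⁻²·s³·A²·mol²·cd.
Right side:
  Ω = V/A (resistance = voltage per current),
      = kg·m²·s⁻³·A⁻².
  Wb = V·s (flux: a volt is a weber per second),
      = kg·m²·s⁻²·A⁻¹.
  So Wb⁻¹ = kg⁻¹·m⁻²·s²·A.
  Hz = 1/s = s⁻¹ (frequency is cycles per second).
  F = C/V (capacitance = charge per voltage),
      = A·s/(kg·m²·s⁻³·A⁻¹) (substituting C and V),
      = kg⁻¹·m⁻²·s⁴·A².
  V = W/A (potential = power per current),
      = kg·m²·s⁻³·A⁻¹.
  W = J/s (power = energy per time),
      = kg·m²·s⁻³.
  So W⁻¹ = kg⁻¹·m⁻²·s³.
  Combining: A²·Ω·mol²·cd·Wb⁻¹·Hz·F·V·W⁻¹·s = A² · (kg·m²·s⁻³·A⁻²) · mol² · cd · (kg⁻¹·m⁻²·s²·A) · s⁻¹ · (kg⁻¹·m⁻²·s⁴·A²) · (kg·m²·s⁻³·A⁻¹) · (kg⁻¹·m⁻²·s³) · s = kg⁻¹·m⁻²·s³·A²·mol²·cd.
Both reduce to kg⁻¹·m⁻²·s³·A²·mol²·cd.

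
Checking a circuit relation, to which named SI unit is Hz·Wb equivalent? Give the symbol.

V

Hz = 1/s = s⁻¹ (frequency is cycles per second).
Wb = V·s (flux: a volt is a weber per second),
    = kg·m²·s⁻²·A⁻¹.
Combining: Hz·Wb = s⁻¹ · (kg·m²·s⁻²·A⁻¹) = kg·m²·s⁻³·A⁻¹.
kg·m²·s⁻³·A⁻¹ is the base-SI form of the volt.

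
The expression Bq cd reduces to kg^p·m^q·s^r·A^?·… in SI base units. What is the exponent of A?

0

Bq = 1/s = s⁻¹ (activity is decays per second).
Combining: Bq·cd = s⁻¹ · cd = s⁻¹·cd.
The exponent of A is 0.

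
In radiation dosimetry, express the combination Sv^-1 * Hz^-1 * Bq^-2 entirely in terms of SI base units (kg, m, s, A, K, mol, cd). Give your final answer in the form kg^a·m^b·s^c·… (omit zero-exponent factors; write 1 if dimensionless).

m⁻²·s⁵

Sv = m²·s⁻².
So Sv⁻¹ = m⁻²·s².
Hz = s⁻¹.
So Hz⁻¹ = s.
Bq = s⁻¹.
So Bq⁻² = s².
Combining: Sv⁻¹·Hz⁻¹·Bq⁻² = (m⁻²·s²) · s · s² = m⁻²·s⁵.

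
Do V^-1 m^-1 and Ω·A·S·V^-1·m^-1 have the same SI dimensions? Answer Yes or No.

No

Left side:
  V = kg·m²·s⁻³·A⁻¹.
  So V⁻¹ = kg⁻¹·m⁻²·s³·A.
  Combining: V⁻¹·m⁻¹ = (kg⁻¹·m⁻²·s³·A) · m⁻¹ = kg⁻¹·m⁻³·s³·A.
Right side:
  Ω = V/A (resistance = voltage per current),
      = kg·m²·s⁻³·A⁻².
  S = 1/Ω (conductance is reciprocal resistance),
      = kg⁻¹·m⁻²·s³·A².
  V = W/A (potential = power per current),
      = kg·m²·s⁻³·A⁻¹.
  So V⁻¹ = kg⁻¹·m⁻²·s³·A.
  Combining: Ω·A·S·V⁻¹·m⁻¹ = (kg·m²·s⁻³·A⁻²) · A · (kg⁻¹·m⁻²·s³·A²) · (kg⁻¹·m⁻²·s³·A) · m⁻¹ = kg⁻¹·m⁻³·s³·A².
Left is kg⁻¹·m⁻³·s³·A; right is kg⁻¹·m⁻³·s³·A² — different.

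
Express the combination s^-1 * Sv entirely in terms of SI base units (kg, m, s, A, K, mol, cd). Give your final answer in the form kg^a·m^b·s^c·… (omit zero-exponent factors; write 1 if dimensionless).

Sv = J/kg (equivalent dose = energy per mass),
    = m²·s⁻².
Combining: s⁻¹·Sv = s⁻¹ · (m²·s⁻²) = m²·s⁻³.

m²·s⁻³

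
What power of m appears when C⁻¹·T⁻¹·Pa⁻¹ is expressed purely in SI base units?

C = s·A.
So C⁻¹ = s⁻¹·A⁻¹.
T = kg·s⁻²·A⁻¹.
So T⁻¹ = kg⁻¹·s²·A.
Pa = kg·m⁻¹·s⁻².
So Pa⁻¹ = kg⁻¹·m·s².
Combining: C⁻¹·T⁻¹·Pa⁻¹ = (s⁻¹·A⁻¹) · (kg⁻¹·s²·A) · (kg⁻¹·m·s²) = kg⁻²·m·s³.
The exponent of m is 1.

1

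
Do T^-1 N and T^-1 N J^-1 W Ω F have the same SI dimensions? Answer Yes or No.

Left side:
  T = Wb/m² (flux density = flux per area),
      = kg·s⁻²·A⁻¹.
  So T⁻¹ = kg⁻¹·s²·A.
  N = kg·m/s² = kg·m·s⁻² (force = mass × acceleration).
  Combining: T⁻¹·N = (kg⁻¹·s²·A) · (kg·m·s⁻²) = m·A.
Right side:
  T = Wb/m² (flux density = flux per area),
      = kg·s⁻²·A⁻¹.
  So T⁻¹ = kg⁻¹·s²·A.
  N = kg·m/s² = kg·m·s⁻² (force = mass × acceleration).
  J = N·m (work = force × distance),
      = kg·m²·s⁻².
  So J⁻¹ = kg⁻¹·m⁻²·s².
  W = J/s (power = energy per time),
      = kg·m²·s⁻³.
  Ω = V/A (resistance = voltage per current),
      = kg·m²·s⁻³·A⁻².
  F = C/V (capacitance = charge per voltage),
      = A·s/(kg·m²·s⁻³·A⁻¹) (substituting C and V),
      = kg⁻¹·m⁻²·s⁴·A².
  Combining: T⁻¹·N·J⁻¹·W·Ω·F = (kg⁻¹·s²·A) · (kg·m·s⁻²) · (kg⁻¹·m⁻²·s²) · (kg·m²·s⁻³) · (kg·m²·s⁻³·A⁻²) · (kg⁻¹·m⁻²·s⁴·A²) = m·A.
Both reduce to m·A.

Yes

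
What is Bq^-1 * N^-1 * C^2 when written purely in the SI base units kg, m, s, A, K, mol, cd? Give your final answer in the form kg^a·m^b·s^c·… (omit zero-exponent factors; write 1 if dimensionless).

kg⁻¹·m⁻¹·s⁵·A²

Bq = 1/s = s⁻¹ (activity is decays per second).
So Bq⁻¹ = s.
N = kg·m/s² = kg·m·s⁻² (force = mass × acceleration).
So N⁻¹ = kg⁻¹·m⁻¹·s².
C = A·s = s·A (charge = current × time).
So C² = s²·A².
Combining: Bq⁻¹·N⁻¹·C² = s · (kg⁻¹·m⁻¹·s²) · (s²·A²) = kg⁻¹·m⁻¹·s⁵·A².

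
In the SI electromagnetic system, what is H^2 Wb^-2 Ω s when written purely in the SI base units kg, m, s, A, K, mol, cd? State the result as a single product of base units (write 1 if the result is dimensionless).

kg·m²·s⁻²·A⁻⁴

H = Wb/A (inductance = flux per current),
    = kg·m²·s⁻²·A⁻².
So H² = kg²·m⁴·s⁻⁴·A⁻⁴.
Wb = V·s (flux: a volt is a weber per second),
    = kg·m²·s⁻²·A⁻¹.
So Wb⁻² = kg⁻²·m⁻⁴·s⁴·A².
Ω = V/A (resistance = voltage per current),
    = kg·m²·s⁻³·A⁻².
Combining: H²·Wb⁻²·Ω·s = (kg²·m⁴·s⁻⁴·A⁻⁴) · (kg⁻²·m⁻⁴·s⁴·A²) · (kg·m²·s⁻³·A⁻²) · s = kg·m²·s⁻²·A⁻⁴.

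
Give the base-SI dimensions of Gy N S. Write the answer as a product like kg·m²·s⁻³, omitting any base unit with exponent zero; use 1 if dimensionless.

m·s⁻¹·A²

Gy = J/kg (absorbed dose = energy per mass),
    = m²·s⁻².
N = kg·m/s² = kg·m·s⁻² (force = mass × acceleration).
S = 1/Ω (conductance is reciprocal resistance),
    = kg⁻¹·m⁻²·s³·A².
Combining: Gy·N·S = (m²·s⁻²) · (kg·m·s⁻²) · (kg⁻¹·m⁻²·s³·A²) = m·s⁻¹·A².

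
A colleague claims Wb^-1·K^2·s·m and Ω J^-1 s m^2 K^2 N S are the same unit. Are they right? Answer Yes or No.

No

Left side:
  Wb = V·s (flux: a volt is a weber per second),
      = kg·m²·s⁻²·A⁻¹.
  So Wb⁻¹ = kg⁻¹·m⁻²·s²·A.
  Combining: Wb⁻¹·K²·s·m = (kg⁻¹·m⁻²·s²·A) · K² · s · m = kg⁻¹·m⁻¹·s³·A·K².
Right side:
  Ω = V/A (resistance = voltage per current),
      = kg·m²·s⁻³·A⁻².
  J = N·m (work = force × distance),
      = kg·m²·s⁻².
  So J⁻¹ = kg⁻¹·m⁻²·s².
  N = kg·m/s² = kg·m·s⁻² (force = mass × acceleration).
  S = 1/Ω (conductance is reciprocal resistance),
      = kg⁻¹·m⁻²·s³·A².
  Combining: Ω·J⁻¹·s·m²·K²·N·S = (kg·m²·s⁻³·A⁻²) · (kg⁻¹·m⁻²·s²) · s · m² · K² · (kg·m·s⁻²) · (kg⁻¹·m⁻²·s³·A²) = m·s·K².
Left is kg⁻¹·m⁻¹·s³·A·K²; right is m·s·K² — different.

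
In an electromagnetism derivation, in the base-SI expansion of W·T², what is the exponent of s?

-7

W = J/s (power = energy per time),
    = kg·m²·s⁻³.
T = Wb/m² (flux density = flux per area),
    = kg·s⁻²·A⁻¹.
So T² = kg²·s⁻⁴·A⁻².
Combining: W·T² = (kg·m²·s⁻³) · (kg²·s⁻⁴·A⁻²) = kg³·m²·s⁻⁷·A⁻².
The exponent of s is -7.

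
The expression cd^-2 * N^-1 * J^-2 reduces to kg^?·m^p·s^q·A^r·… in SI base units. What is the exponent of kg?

-3

N = kg·m·s⁻².
So N⁻¹ = kg⁻¹·m⁻¹·s².
J = kg·m²·s⁻².
So J⁻² = kg⁻²·m⁻⁴·s⁴.
Combining: cd⁻²·N⁻¹·J⁻² = cd⁻² · (kg⁻¹·m⁻¹·s²) · (kg⁻²·m⁻⁴·s⁴) = kg⁻³·m⁻⁵·s⁶·cd⁻².
The exponent of kg is -3.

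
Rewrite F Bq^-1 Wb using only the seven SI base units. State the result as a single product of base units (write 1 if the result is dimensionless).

s³·A

F = C/V (capacitance = charge per voltage),
    = A·s/(kg·m²·s⁻³·A⁻¹) (substituting C and V),
    = kg⁻¹·m⁻²·s⁴·A².
Bq = 1/s = s⁻¹ (activity is decays per second).
So Bq⁻¹ = s.
Wb = V·s (flux: a volt is a weber per second),
    = kg·m²·s⁻²·A⁻¹.
Combining: F·Bq⁻¹·Wb = (kg⁻¹·m⁻²·s⁴·A²) · s · (kg·m²·s⁻²·A⁻¹) = s³·A.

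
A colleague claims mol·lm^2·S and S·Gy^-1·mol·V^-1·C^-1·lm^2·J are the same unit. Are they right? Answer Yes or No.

Left side:
  lm = cd.
  So lm² = cd².
  S = kg⁻¹·m⁻²·s³·A².
  Combining: mol·lm²·S = mol · cd² · (kg⁻¹·m⁻²·s³·A²) = kg⁻¹·m⁻²·s³·A²·mol·cd².
Right side:
  S = kg⁻¹·m⁻²·s³·A².
  Gy = m²·s⁻².
  So Gy⁻¹ = m⁻²·s².
  V = kg·m²·s⁻³·A⁻¹.
  So V⁻¹ = kg⁻¹·m⁻²·s³·A.
  C = s·A.
  So C⁻¹ = s⁻¹·A⁻¹.
  lm = cd.
  So lm² = cd².
  J = kg·m²·s⁻².
  Combining: S·Gy⁻¹·mol·V⁻¹·C⁻¹·lm²·J = (kg⁻¹·m⁻²·s³·A²) · (m⁻²·s²) · mol · (kg⁻¹·m⁻²·s³·A) · (s⁻¹·A⁻¹) · cd² · (kg·m²·s⁻²) = kg⁻¹·m⁻⁴·s⁵·A²·mol·cd².
Left is kg⁻¹·m⁻²·s³·A²·mol·cd²; right is kg⁻¹·m⁻⁴·s⁵·A²·mol·cd² — different.

No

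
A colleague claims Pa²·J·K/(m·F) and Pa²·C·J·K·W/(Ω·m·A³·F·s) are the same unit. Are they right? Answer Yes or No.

Yes

Left side:
  Pa = N/m² (pressure = force per area),
      = kg·m⁻¹·s⁻².
  So Pa² = kg²·m⁻²·s⁻⁴.
  J = N·m (work = force × distance),
      = kg·m²·s⁻².
  F = C/V (capacitance = charge per voltage),
      = A·s/(kg·m²·s⁻³·A⁻¹) (substituting C and V),
      = kg⁻¹·m⁻²·s⁴·A².
  So F⁻¹ = kg·m²·s⁻⁴·A⁻².
  Combining: Pa²·J·K·m⁻¹·F⁻¹ = (kg²·m⁻²·s⁻⁴) · (kg·m²·s⁻²) · K · m⁻¹ · (kg·m²·s⁻⁴·A⁻²) = kg⁴·m·s⁻¹⁰·A⁻²·K.
Right side:
  Ω = V/A (resistance = voltage per current),
      = kg·m²·s⁻³·A⁻².
  So Ω⁻¹ = kg⁻¹·m⁻²·s³·A².
  F = C/V (capacitance = charge per voltage),
      = A·s/(kg·m²·s⁻³·A⁻¹) (substituting C and V),
      = kg⁻¹·m⁻²·s⁴·A².
  So F⁻¹ = kg·m²·s⁻⁴·A⁻².
  Pa = N/m² (pressure = force per area),
      = kg·m⁻¹·s⁻².
  So Pa² = kg²·m⁻²·s⁻⁴.
  C = A·s = s·A (charge = current × time).
  J = N·m (work = force × distance),
      = kg·m²·s⁻².
  W = J/s (power = energy per time),
      = kg·m²·s⁻³.
  Combining: Ω⁻¹·m⁻¹·A⁻³·F⁻¹·Pa²·C·J·s⁻¹·K·W = (kg⁻¹·m⁻²·s³·A²) · m⁻¹ · A⁻³ · (kg·m²·s⁻⁴·A⁻²) · (kg²·m⁻²·s⁻⁴) · (s·A) · (kg·m²·s⁻²) · s⁻¹ · K · (kg·m²·s⁻³) = kg⁴·m·s⁻¹⁰·A⁻²·K.
Both reduce to kg⁴·m·s⁻¹⁰·A⁻²·K.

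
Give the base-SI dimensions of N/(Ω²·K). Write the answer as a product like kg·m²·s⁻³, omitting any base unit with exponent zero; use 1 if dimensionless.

kg⁻¹·m⁻³·s⁴·A⁴·K⁻¹

N = kg·m·s⁻².
Ω = kg·m²·s⁻³·A⁻².
So Ω⁻² = kg⁻²·m⁻⁴·s⁶·A⁴.
Combining: N·Ω⁻²·K⁻¹ = (kg·m·s⁻²) · (kg⁻²·m⁻⁴·s⁶·A⁴) · K⁻¹ = kg⁻¹·m⁻³·s⁴·A⁴·K⁻¹.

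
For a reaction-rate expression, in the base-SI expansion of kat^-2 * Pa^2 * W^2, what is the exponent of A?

kat = mol/s = s⁻¹·mol (catalytic activity).
So kat⁻² = s²·mol⁻².
Pa = N/m² (pressure = force per area),
    = kg·m⁻¹·s⁻².
So Pa² = kg²·m⁻²·s⁻⁴.
W = J/s (power = energy per time),
    = kg·m²·s⁻³.
So W² = kg²·m⁴·s⁻⁶.
Combining: kat⁻²·Pa²·W² = (s²·mol⁻²) · (kg²·m⁻²·s⁻⁴) · (kg²·m⁴·s⁻⁶) = kg⁴·m²·s⁻⁸·mol⁻².
The exponent of A is 0.

0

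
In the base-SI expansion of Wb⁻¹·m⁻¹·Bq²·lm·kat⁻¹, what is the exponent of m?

-3

Wb = V·s (flux: a volt is a weber per second),
    = kg·m²·s⁻²·A⁻¹.
So Wb⁻¹ = kg⁻¹·m⁻²·s²·A.
Bq = 1/s = s⁻¹ (activity is decays per second).
So Bq² = s⁻².
lm = cd·sr = cd (luminous flux; sr is dimensionless).
kat = mol/s = s⁻¹·mol (catalytic activity).
So kat⁻¹ = s·mol⁻¹.
Combining: Wb⁻¹·m⁻¹·Bq²·lm·kat⁻¹ = (kg⁻¹·m⁻²·s²·A) · m⁻¹ · s⁻² · cd · (s·mol⁻¹) = kg⁻¹·m⁻³·s·A·mol⁻¹·cd.
The exponent of m is -3.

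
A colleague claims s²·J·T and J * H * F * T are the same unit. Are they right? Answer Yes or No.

Left side:
  J = kg·m²·s⁻².
  T = kg·s⁻²·A⁻¹.
  Combining: s²·J·T = s² · (kg·m²·s⁻²) · (kg·s⁻²·A⁻¹) = kg²·m²·s⁻²·A⁻¹.
Right side:
  J = N·m (work = force × distance),
      = kg·m²·s⁻².
  H = Wb/A (inductance = flux per current),
      = kg·m²·s⁻²·A⁻².
  F = C/V (capacitance = charge per voltage),
      = A·s/(kg·m²·s⁻³·A⁻¹) (substituting C and V),
      = kg⁻¹·m⁻²·s⁴·A².
  T = Wb/m² (flux density = flux per area),
      = kg·s⁻²·A⁻¹.
  Combining: J·H·F·T = (kg·m²·s⁻²) · (kg·m²·s⁻²·A⁻²) · (kg⁻¹·m⁻²·s⁴·A²) · (kg·s⁻²·A⁻¹) = kg²·m²·s⁻²·A⁻¹.
Both reduce to kg²·m²·s⁻²·A⁻¹.

Yes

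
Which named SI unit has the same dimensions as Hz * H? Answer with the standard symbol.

Ω

Hz = s⁻¹.
H = kg·m²·s⁻²·A⁻².
Combining: Hz·H = s⁻¹ · (kg·m²·s⁻²·A⁻²) = kg·m²·s⁻³·A⁻².
kg·m²·s⁻³·A⁻² is the base-SI form of the ohm.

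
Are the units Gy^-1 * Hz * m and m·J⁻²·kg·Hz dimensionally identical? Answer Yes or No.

No

Left side:
  Gy = m²·s⁻².
  So Gy⁻¹ = m⁻²·s².
  Hz = s⁻¹.
  Combining: Gy⁻¹·Hz·m = (m⁻²·s²) · s⁻¹ · m = m⁻¹·s.
Right side:
  J = N·m (work = force × distance),
      = kg·m²·s⁻².
  So J⁻² = kg⁻²·m⁻⁴·s⁴.
  Hz = 1/s = s⁻¹ (frequency is cycles per second).
  Combining: m·J⁻²·kg·Hz = m · (kg⁻²·m⁻⁴·s⁴) · kg · s⁻¹ = kg⁻¹·m⁻³·s³.
Left is m⁻¹·s; right is kg⁻¹·m⁻³·s³ — different.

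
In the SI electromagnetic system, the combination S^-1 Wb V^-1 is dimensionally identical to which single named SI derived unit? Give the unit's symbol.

S = kg⁻¹·m⁻²·s³·A².
So S⁻¹ = kg·m²·s⁻³·A⁻².
Wb = kg·m²·s⁻²·A⁻¹.
V = kg·m²·s⁻³·A⁻¹.
So V⁻¹ = kg⁻¹·m⁻²·s³·A.
Combining: S⁻¹·Wb·V⁻¹ = (kg·m²·s⁻³·A⁻²) · (kg·m²·s⁻²·A⁻¹) · (kg⁻¹·m⁻²·s³·A) = kg·m²·s⁻²·A⁻².
kg·m²·s⁻²·A⁻² is the base-SI form of the henry.

H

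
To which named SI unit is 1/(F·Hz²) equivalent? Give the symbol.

F = kg⁻¹·m⁻²·s⁴·A².
So F⁻¹ = kg·m²·s⁻⁴·A⁻².
Hz = s⁻¹.
So Hz⁻² = s².
Combining: F⁻¹·Hz⁻² = (kg·m²·s⁻⁴·A⁻²) · s² = kg·m²·s⁻²·A⁻².
kg·m²·s⁻²·A⁻² is the base-SI form of the henry.

H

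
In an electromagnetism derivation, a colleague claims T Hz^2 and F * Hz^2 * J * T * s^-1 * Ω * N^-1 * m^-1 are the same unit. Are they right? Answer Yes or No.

Yes

Left side:
  T = kg·s⁻²·A⁻¹.
  Hz = s⁻¹.
  So Hz² = s⁻².
  Combining: T·Hz² = (kg·s⁻²·A⁻¹) · s⁻² = kg·s⁻⁴·A⁻¹.
Right side:
  F = C/V (capacitance = charge per voltage),
      = A·s/(kg·m²·s⁻³·A⁻¹) (substituting C and V),
      = kg⁻¹·m⁻²·s⁴·A².
  Hz = 1/s = s⁻¹ (frequency is cycles per second).
  So Hz² = s⁻².
  J = N·m (work = force × distance),
      = kg·m²·s⁻².
  T = Wb/m² (flux density = flux per area),
      = kg·s⁻²·A⁻¹.
  Ω = V/A (resistance = voltage per current),
      = kg·m²·s⁻³·A⁻².
  N = kg·m/s² = kg·m·s⁻² (force = mass × acceleration).
  So N⁻¹ = kg⁻¹·m⁻¹·s².
  Combining: F·Hz²·J·T·s⁻¹·Ω·N⁻¹·m⁻¹ = (kg⁻¹·m⁻²·s⁴·A²) · s⁻² · (kg·m²·s⁻²) · (kg·s⁻²·A⁻¹) · s⁻¹ · (kg·m²·s⁻³·A⁻²) · (kg⁻¹·m⁻¹·s²) · m⁻¹ = kg·s⁻⁴·A⁻¹.
Both reduce to kg·s⁻⁴·A⁻¹.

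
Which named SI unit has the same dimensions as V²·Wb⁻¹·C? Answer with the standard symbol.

V = kg·m²·s⁻³·A⁻¹.
So V² = kg²·m⁴·s⁻⁶·A⁻².
Wb = kg·m²·s⁻²·A⁻¹.
So Wb⁻¹ = kg⁻¹·m⁻²·s²·A.
C = s·A.
Combining: V²·Wb⁻¹·C = (kg²·m⁴·s⁻⁶·A⁻²) · (kg⁻¹·m⁻²·s²·A) · (s·A) = kg·m²·s⁻³.
kg·m²·s⁻³ is the base-SI form of the watt.

W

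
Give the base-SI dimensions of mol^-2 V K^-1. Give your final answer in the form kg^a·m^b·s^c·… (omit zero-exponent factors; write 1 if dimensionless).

kg·m²·s⁻³·A⁻¹·K⁻¹·mol⁻²

V = W/A (potential = power per current),
    = kg·m²·s⁻³·A⁻¹.
Combining: mol⁻²·V·K⁻¹ = mol⁻² · (kg·m²·s⁻³·A⁻¹) · K⁻¹ = kg·m²·s⁻³·A⁻¹·K⁻¹·mol⁻².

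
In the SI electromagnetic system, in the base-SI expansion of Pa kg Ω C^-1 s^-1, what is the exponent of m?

Pa = kg·m⁻¹·s⁻².
Ω = kg·m²·s⁻³·A⁻².
C = s·A.
So C⁻¹ = s⁻¹·A⁻¹.
Combining: Pa·kg·Ω·C⁻¹·s⁻¹ = (kg·m⁻¹·s⁻²) · kg · (kg·m²·s⁻³·A⁻²) · (s⁻¹·A⁻¹) · s⁻¹ = kg³·m·s⁻⁷·A⁻³.
The exponent of m is 1.

1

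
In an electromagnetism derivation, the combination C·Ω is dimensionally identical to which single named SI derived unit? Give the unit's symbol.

C = s·A.
Ω = kg·m²·s⁻³·A⁻².
Combining: C·Ω = (s·A) · (kg·m²·s⁻³·A⁻²) = kg·m²·s⁻²·A⁻¹.
kg·m²·s⁻²·A⁻¹ is the base-SI form of the weber.

Wb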